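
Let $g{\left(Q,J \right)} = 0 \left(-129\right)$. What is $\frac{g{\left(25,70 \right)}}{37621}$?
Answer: $0$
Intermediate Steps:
$g{\left(Q,J \right)} = 0$
$\frac{g{\left(25,70 \right)}}{37621} = \frac{0}{37621} = 0 \cdot \frac{1}{37621} = 0$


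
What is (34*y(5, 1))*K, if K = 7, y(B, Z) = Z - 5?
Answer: -952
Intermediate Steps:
y(B, Z) = -5 + Z
(34*y(5, 1))*K = (34*(-5 + 1))*7 = (34*(-4))*7 = -136*7 = -952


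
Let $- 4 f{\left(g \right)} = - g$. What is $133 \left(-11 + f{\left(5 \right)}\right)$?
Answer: $- \frac{5187}{4} \approx -1296.8$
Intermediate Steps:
$f{\left(g \right)} = \frac{g}{4}$ ($f{\left(g \right)} = - \frac{\left(-1\right) g}{4} = \frac{g}{4}$)
$133 \left(-11 + f{\left(5 \right)}\right) = 133 \left(-11 + \frac{1}{4} \cdot 5\right) = 133 \left(-11 + \frac{5}{4}\right) = 133 \left(- \frac{39}{4}\right) = - \frac{5187}{4}$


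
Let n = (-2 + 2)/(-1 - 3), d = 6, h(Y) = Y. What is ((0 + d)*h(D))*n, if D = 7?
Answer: 0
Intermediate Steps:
n = 0 (n = 0/(-4) = 0*(-1/4) = 0)
((0 + d)*h(D))*n = ((0 + 6)*7)*0 = (6*7)*0 = 42*0 = 0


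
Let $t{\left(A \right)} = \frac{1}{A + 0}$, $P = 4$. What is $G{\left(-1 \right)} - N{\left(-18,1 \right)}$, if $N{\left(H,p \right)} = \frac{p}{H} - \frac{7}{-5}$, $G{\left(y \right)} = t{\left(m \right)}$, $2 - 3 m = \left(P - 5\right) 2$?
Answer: $- \frac{107}{180} \approx -0.59444$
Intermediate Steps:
$m = \frac{4}{3}$ ($m = \frac{2}{3} - \frac{\left(4 - 5\right) 2}{3} = \frac{2}{3} - \frac{\left(-1\right) 2}{3} = \frac{2}{3} - - \frac{2}{3} = \frac{2}{3} + \frac{2}{3} = \frac{4}{3} \approx 1.3333$)
$t{\left(A \right)} = \frac{1}{A}$
$G{\left(y \right)} = \frac{3}{4}$ ($G{\left(y \right)} = \frac{1}{\frac{4}{3}} = \frac{3}{4}$)
$N{\left(H,p \right)} = \frac{7}{5} + \frac{p}{H}$ ($N{\left(H,p \right)} = \frac{p}{H} - - \frac{7}{5} = \frac{p}{H} + \frac{7}{5} = \frac{7}{5} + \frac{p}{H}$)
$G{\left(-1 \right)} - N{\left(-18,1 \right)} = \frac{3}{4} - \left(\frac{7}{5} + 1 \frac{1}{-18}\right) = \frac{3}{4} - \left(\frac{7}{5} + 1 \left(- \frac{1}{18}\right)\right) = \frac{3}{4} - \left(\frac{7}{5} - \frac{1}{18}\right) = \frac{3}{4} - \frac{121}{90} = - \frac{107}{180}$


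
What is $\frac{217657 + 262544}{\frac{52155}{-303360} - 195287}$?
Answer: $- \frac{9711585024}{3949487765} \approx -2.4589$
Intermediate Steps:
$\frac{217657 + 262544}{\frac{52155}{-303360} - 195287} = \frac{480201}{52155 \left(- \frac{1}{303360}\right) - 195287} = \frac{480201}{- \frac{3477}{20224} - 195287} = \frac{480201}{- \frac{3949487765}{20224}} = 480201 \left(- \frac{20224}{3949487765}\right) = - \frac{9711585024}{3949487765}$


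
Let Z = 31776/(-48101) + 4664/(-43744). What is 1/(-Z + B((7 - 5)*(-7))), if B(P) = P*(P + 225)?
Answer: -263016268/776748261621 ≈ -0.00033861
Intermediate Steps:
Z = -201794051/263016268 (Z = 31776*(-1/48101) + 4664*(-1/43744) = -31776/48101 - 583/5468 = -201794051/263016268 ≈ -0.76723)
B(P) = P*(225 + P)
1/(-Z + B((7 - 5)*(-7))) = 1/(-1*(-201794051/263016268) + ((7 - 5)*(-7))*(225 + (7 - 5)*(-7))) = 1/(201794051/263016268 + (2*(-7))*(225 + 2*(-7))) = 1/(201794051/263016268 - 14*(225 - 14)) = 1/(201794051/263016268 - 14*211) = 1/(201794051/263016268 - 2954) = 1/(-776748261621/263016268) = -263016268/776748261621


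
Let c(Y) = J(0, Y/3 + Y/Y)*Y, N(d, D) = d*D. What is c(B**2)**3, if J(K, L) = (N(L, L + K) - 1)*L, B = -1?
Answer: 21952/19683 ≈ 1.1153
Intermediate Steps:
N(d, D) = D*d
J(K, L) = L*(-1 + L*(K + L)) (J(K, L) = ((L + K)*L - 1)*L = ((K + L)*L - 1)*L = (L*(K + L) - 1)*L = (-1 + L*(K + L))*L = L*(-1 + L*(K + L)))
c(Y) = Y*(1 + Y/3)*(-1 + (1 + Y/3)**2) (c(Y) = ((Y/3 + Y/Y)*(-1 + (Y/3 + Y/Y)*(0 + (Y/3 + Y/Y))))*Y = ((Y*(1/3) + 1)*(-1 + (Y*(1/3) + 1)*(0 + (Y*(1/3) + 1))))*Y = ((Y/3 + 1)*(-1 + (Y/3 + 1)*(0 + (Y/3 + 1))))*Y = ((1 + Y/3)*(-1 + (1 + Y/3)*(0 + (1 + Y/3))))*Y = ((1 + Y/3)*(-1 + (1 + Y/3)*(1 + Y/3)))*Y = ((1 + Y/3)*(-1 + (1 + Y/3)**2))*Y = Y*(1 + Y/3)*(-1 + (1 + Y/3)**2))
c(B**2)**3 = ((1/27)*(-1)**2*(-9 + (3 + (-1)**2)**2)*(3 + (-1)**2))**3 = ((1/27)*1*(-9 + (3 + 1)**2)*(3 + 1))**3 = ((1/27)*1*(-9 + 4**2)*4)**3 = ((1/27)*1*(-9 + 16)*4)**3 = ((1/27)*1*7*4)**3 = (28/27)**3 = 21952/19683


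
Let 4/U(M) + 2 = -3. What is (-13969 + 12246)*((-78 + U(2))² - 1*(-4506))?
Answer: -461567578/25 ≈ -1.8463e+7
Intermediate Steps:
U(M) = -⅘ (U(M) = 4/(-2 - 3) = 4/(-5) = 4*(-⅕) = -⅘)
(-13969 + 12246)*((-78 + U(2))² - 1*(-4506)) = (-13969 + 12246)*((-78 - ⅘)² - 1*(-4506)) = -1723*((-394/5)² + 4506) = -1723*(155236/25 + 4506) = -1723*267886/25 = -461567578/25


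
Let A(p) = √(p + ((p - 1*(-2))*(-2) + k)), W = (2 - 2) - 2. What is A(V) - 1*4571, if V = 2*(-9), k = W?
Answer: -4571 + 2*√3 ≈ -4567.5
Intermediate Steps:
W = -2 (W = 0 - 2 = -2)
k = -2
V = -18
A(p) = √(-6 - p) (A(p) = √(p + ((p - 1*(-2))*(-2) - 2)) = √(p + ((p + 2)*(-2) - 2)) = √(p + ((2 + p)*(-2) - 2)) = √(p + ((-4 - 2*p) - 2)) = √(p + (-6 - 2*p)) = √(-6 - p))
A(V) - 1*4571 = √(-6 - 1*(-18)) - 1*4571 = √(-6 + 18) - 4571 = √12 - 4571 = 2*√3 - 4571 = -4571 + 2*√3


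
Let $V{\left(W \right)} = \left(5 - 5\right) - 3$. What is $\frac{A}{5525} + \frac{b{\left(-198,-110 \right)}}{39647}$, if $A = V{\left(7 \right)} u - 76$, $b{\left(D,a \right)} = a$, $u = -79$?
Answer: $\frac{5775417}{219049675} \approx 0.026366$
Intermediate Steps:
$V{\left(W \right)} = -3$ ($V{\left(W \right)} = 0 - 3 = -3$)
$A = 161$ ($A = \left(-3\right) \left(-79\right) - 76 = 237 - 76 = 161$)
$\frac{A}{5525} + \frac{b{\left(-198,-110 \right)}}{39647} = \frac{161}{5525} - \frac{110}{39647} = \frac{5775417}{219049675}$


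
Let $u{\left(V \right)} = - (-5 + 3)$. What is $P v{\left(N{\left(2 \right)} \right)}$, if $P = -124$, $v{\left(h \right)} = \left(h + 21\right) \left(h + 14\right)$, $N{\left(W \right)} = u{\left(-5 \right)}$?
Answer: $-45632$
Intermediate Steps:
$u{\left(V \right)} = 2$ ($u{\left(V \right)} = \left(-1\right) \left(-2\right) = 2$)
$N{\left(W \right)} = 2$
$v{\left(h \right)} = \left(14 + h\right) \left(21 + h\right)$ ($v{\left(h \right)} = \left(21 + h\right) \left(14 + h\right) = \left(14 + h\right) \left(21 + h\right)$)
$P v{\left(N{\left(2 \right)} \right)} = - 124 \left(294 + 2^{2} + 35 \cdot 2\right) = - 124 \left(294 + 4 + 70\right) = \left(-124\right) 368 = -45632$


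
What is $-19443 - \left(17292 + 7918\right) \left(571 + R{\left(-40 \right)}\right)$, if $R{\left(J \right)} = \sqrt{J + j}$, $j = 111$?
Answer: $-14414353 - 25210 \sqrt{71} \approx -1.4627 \cdot 10^{7}$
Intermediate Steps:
$R{\left(J \right)} = \sqrt{111 + J}$ ($R{\left(J \right)} = \sqrt{J + 111} = \sqrt{111 + J}$)
$-19443 - \left(17292 + 7918\right) \left(571 + R{\left(-40 \right)}\right) = -19443 - \left(17292 + 7918\right) \left(571 + \sqrt{111 - 40}\right) = -19443 - 25210 \left(571 + \sqrt{71}\right) = -19443 - \left(14394910 + 25210 \sqrt{71}\right) = -14414353 - 25210 \sqrt{71}$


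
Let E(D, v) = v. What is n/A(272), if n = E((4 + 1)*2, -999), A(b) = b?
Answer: -999/272 ≈ -3.6728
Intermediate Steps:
n = -999
n/A(272) = -999/272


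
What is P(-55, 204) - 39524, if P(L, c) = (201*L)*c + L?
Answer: -2294799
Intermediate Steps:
P(L, c) = L + 201*L*c (P(L, c) = 201*L*c + L = L + 201*L*c)
P(-55, 204) - 39524 = -55*(1 + 201*204) - 39524 = -55*(1 + 41004) - 39524 = -55*41005 - 39524 = -2255275 - 39524 = -2294799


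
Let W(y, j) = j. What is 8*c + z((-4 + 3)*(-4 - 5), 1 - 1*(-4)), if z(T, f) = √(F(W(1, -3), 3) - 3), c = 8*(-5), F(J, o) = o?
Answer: -320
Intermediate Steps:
c = -40
z(T, f) = 0 (z(T, f) = √(3 - 3) = √0 = 0)
8*c + z((-4 + 3)*(-4 - 5), 1 - 1*(-4)) = 8*(-40) + 0 = -320 + 0 = -320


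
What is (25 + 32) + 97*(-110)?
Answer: -10613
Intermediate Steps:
(25 + 32) + 97*(-110) = 57 - 10670 = -10613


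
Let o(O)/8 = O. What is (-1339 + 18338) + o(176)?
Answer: 18407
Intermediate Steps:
o(O) = 8*O
(-1339 + 18338) + o(176) = (-1339 + 18338) + 8*176 = 16999 + 1408 = 18407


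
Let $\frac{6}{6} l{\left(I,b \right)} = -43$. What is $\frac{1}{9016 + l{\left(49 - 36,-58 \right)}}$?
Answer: $\frac{1}{8973} \approx 0.00011145$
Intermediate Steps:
$l{\left(I,b \right)} = -43$
$\frac{1}{9016 + l{\left(49 - 36,-58 \right)}} = \frac{1}{9016 - 43} = \frac{1}{8973}$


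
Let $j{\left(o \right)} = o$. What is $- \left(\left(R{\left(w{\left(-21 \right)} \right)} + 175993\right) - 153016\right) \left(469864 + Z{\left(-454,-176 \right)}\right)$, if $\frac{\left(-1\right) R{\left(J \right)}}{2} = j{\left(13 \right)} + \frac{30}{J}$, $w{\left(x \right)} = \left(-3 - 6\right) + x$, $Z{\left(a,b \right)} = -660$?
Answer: $-10769639412$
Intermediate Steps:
$w{\left(x \right)} = -9 + x$
$R{\left(J \right)} = -26 - \frac{60}{J}$ ($R{\left(J \right)} = - 2 \left(13 + \frac{30}{J}\right) = -26 - \frac{60}{J}$)
$- \left(\left(R{\left(w{\left(-21 \right)} \right)} + 175993\right) - 153016\right) \left(469864 + Z{\left(-454,-176 \right)}\right) = - \left(\left(\left(-26 - \frac{60}{-9 - 21}\right) + 175993\right) - 153016\right) \left(469864 - 660\right) = - \left(\left(\left(-26 - \frac{60}{-30}\right) + 175993\right) - 153016\right) 469204 = - \left(\left(\left(-26 - -2\right) + 175993\right) - 153016\right) 469204 = - \left(\left(\left(-26 + 2\right) + 175993\right) - 153016\right) 469204 = - \left(\left(-24 + 175993\right) - 153016\right) 469204 = - \left(175969 - 153016\right) 469204 = - 22953 \cdot 469204 = \left(-1\right) 10769639412 = -10769639412$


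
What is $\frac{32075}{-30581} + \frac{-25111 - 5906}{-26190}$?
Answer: $\frac{36162209}{266972130} \approx 0.13545$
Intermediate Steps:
$\frac{32075}{-30581} + \frac{-25111 - 5906}{-26190} = 32075 \left(- \frac{1}{30581}\right) - - \frac{10339}{8730} = - \frac{32075}{30581} + \frac{10339}{8730} = \frac{36162209}{266972130}$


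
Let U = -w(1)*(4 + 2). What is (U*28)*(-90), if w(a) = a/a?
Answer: 15120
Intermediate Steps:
w(a) = 1
U = -6 (U = -(4 + 2) = -6 ≈ -6.0000)
(U*28)*(-90) = -6*28*(-90) = -168*(-90) = 15120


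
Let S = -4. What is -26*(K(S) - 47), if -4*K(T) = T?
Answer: 1196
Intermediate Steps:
K(T) = -T/4
-26*(K(S) - 47) = -26*(-¼*(-4) - 47) = -26*(1 - 47) = -26*(-46) = 1196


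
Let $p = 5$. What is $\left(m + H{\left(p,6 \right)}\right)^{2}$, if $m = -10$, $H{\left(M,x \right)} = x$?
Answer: $16$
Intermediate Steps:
$\left(m + H{\left(p,6 \right)}\right)^{2} = \left(-10 + 6\right)^{2} = \left(-4\right)^{2} = 16$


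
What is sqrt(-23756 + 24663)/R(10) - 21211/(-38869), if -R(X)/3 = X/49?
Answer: 21211/38869 - 49*sqrt(907)/30 ≈ -48.644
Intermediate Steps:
R(X) = -3*X/49
sqrt(-23756 + 24663)/R(10) - 21211/(-38869) = sqrt(-23756 + 24663)/((-3/49*10)) - 21211/(-38869) = sqrt(907)/(-30/49) - 21211*(-1/38869) = sqrt(907)*(-49/30) + 21211/38869 = -49*sqrt(907)/30 + 21211/38869 = 21211/38869 - 49*sqrt(907)/30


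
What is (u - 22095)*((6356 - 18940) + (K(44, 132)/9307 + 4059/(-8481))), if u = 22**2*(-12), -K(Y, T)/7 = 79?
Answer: 839906637585894/2391899 ≈ 3.5115e+8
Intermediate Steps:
K(Y, T) = -553 (K(Y, T) = -7*79 = -553)
u = -5808 (u = 484*(-12) = -5808)
(u - 22095)*((6356 - 18940) + (K(44, 132)/9307 + 4059/(-8481))) = (-5808 - 22095)*((6356 - 18940) + (-553/9307 + 4059/(-8481))) = -27903*(-12584 + (-553*1/9307 + 4059*(-1/8481))) = -27903*(-12584 + (-553/9307 - 123/257)) = -27903*(-12584 - 1286882/2391899) = -27903*(-30100943898/2391899) = 839906637585894/2391899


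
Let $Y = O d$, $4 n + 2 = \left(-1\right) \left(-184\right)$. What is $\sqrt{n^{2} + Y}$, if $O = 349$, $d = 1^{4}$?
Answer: $\frac{\sqrt{9677}}{2} \approx 49.186$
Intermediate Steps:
$d = 1$
$n = \frac{91}{2}$ ($n = - \frac{1}{2} + \frac{\left(-1\right) \left(-184\right)}{4} = - \frac{1}{2} + \frac{1}{4} \cdot 184 = - \frac{1}{2} + 46 = \frac{91}{2} \approx 45.5$)
$Y = 349$ ($Y = 349 \cdot 1 = 349$)
$\sqrt{n^{2} + Y} = \sqrt{\left(\frac{91}{2}\right)^{2} + 349} = \sqrt{\frac{8281}{4} + 349} = \sqrt{\frac{9677}{4}} = \frac{\sqrt{9677}}{2}$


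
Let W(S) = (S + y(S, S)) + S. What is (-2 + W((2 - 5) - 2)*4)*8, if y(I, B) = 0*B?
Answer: -336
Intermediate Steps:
y(I, B) = 0
W(S) = 2*S (W(S) = (S + 0) + S = S + S = 2*S)
(-2 + W((2 - 5) - 2)*4)*8 = (-2 + (2*((2 - 5) - 2))*4)*8 = (-2 + (2*(-3 - 2))*4)*8 = (-2 + (2*(-5))*4)*8 = (-2 - 10*4)*8 = (-2 - 40)*8 = -42*8 = -336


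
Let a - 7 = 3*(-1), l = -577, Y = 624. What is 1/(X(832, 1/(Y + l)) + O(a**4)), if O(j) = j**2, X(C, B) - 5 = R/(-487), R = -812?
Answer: 487/31919279 ≈ 1.5257e-5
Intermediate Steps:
X(C, B) = 3247/487 (X(C, B) = 5 - 812/(-487) = 5 - 812*(-1/487) = 5 + 812/487 = 3247/487)
a = 4 (a = 7 + 3*(-1) = 7 - 3 = 4)
1/(X(832, 1/(Y + l)) + O(a**4)) = 1/(3247/487 + (4**4)**2) = 1/(3247/487 + 256**2) = 1/(3247/487 + 65536) = 1/(31919279/487) = 487/31919279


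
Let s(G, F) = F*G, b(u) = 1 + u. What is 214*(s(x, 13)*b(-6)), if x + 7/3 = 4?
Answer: -69550/3 ≈ -23183.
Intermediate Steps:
x = 5/3 (x = -7/3 + 4 = 5/3 ≈ 1.6667)
214*(s(x, 13)*b(-6)) = 214*((13*(5/3))*(1 - 6)) = 214*((65/3)*(-5)) = 214*(-325/3) = -69550/3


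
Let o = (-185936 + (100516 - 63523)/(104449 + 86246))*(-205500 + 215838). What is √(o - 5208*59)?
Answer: 3*I*√863102888275223770/63565 ≈ 43846.0*I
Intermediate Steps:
o = -122184920304042/63565 (o = (-185936 + 36993/190695)*10338 = (-185936 + 36993*(1/190695))*10338 = (-185936 + 12331/63565)*10338 = -11819009509/63565*10338 = -122184920304042/63565 ≈ -1.9222e+9)
√(o - 5208*59) = √(-122184920304042/63565 - 5208*59) = √(-122184920304042/63565 - 307272) = √(-122204452048722/63565) = 3*I*√863102888275223770/63565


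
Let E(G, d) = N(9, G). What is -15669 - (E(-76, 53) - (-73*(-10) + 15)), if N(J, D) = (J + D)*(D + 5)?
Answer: -19681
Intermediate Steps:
N(J, D) = (5 + D)*(D + J) (N(J, D) = (D + J)*(5 + D) = (5 + D)*(D + J))
E(G, d) = 45 + G**2 + 14*G (E(G, d) = G**2 + 5*G + 5*9 + G*9 = G**2 + 5*G + 45 + 9*G = 45 + G**2 + 14*G)
-15669 - (E(-76, 53) - (-73*(-10) + 15)) = -15669 - ((45 + (-76)**2 + 14*(-76)) - (-73*(-10) + 15)) = -15669 - ((45 + 5776 - 1064) - (730 + 15)) = -15669 - (4757 - 1*745) = -15669 - (4757 - 745) = -15669 - 1*4012 = -15669 - 4012 = -19681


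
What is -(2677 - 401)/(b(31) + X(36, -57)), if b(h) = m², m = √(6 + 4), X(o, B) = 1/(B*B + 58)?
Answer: -7526732/33071 ≈ -227.59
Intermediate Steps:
X(o, B) = 1/(58 + B²) (X(o, B) = 1/(B² + 58) = 1/(58 + B²))
m = √10 ≈ 3.1623
b(h) = 10 (b(h) = (√10)² = 10)
-(2677 - 401)/(b(31) + X(36, -57)) = -(2677 - 401)/(10 + 1/(58 + (-57)²)) = -2276/(10 + 1/(58 + 3249)) = -2276/(10 + 1/3307) = -2276/33071/3307 = -2276*3307/33071 = -1*7526732/33071 = -7526732/33071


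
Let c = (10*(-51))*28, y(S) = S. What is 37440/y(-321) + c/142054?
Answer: -887180940/7599889 ≈ -116.74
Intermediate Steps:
c = -14280 (c = -510*28 = -14280)
37440/y(-321) + c/142054 = 37440/(-321) - 14280/142054 = 37440*(-1/321) - 14280*1/142054 = -12480/107 - 7140/71027 = -887180940/7599889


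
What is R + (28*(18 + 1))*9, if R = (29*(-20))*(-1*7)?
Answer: 8848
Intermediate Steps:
R = 4060 (R = -580*(-7) = 4060)
R + (28*(18 + 1))*9 = 4060 + (28*(18 + 1))*9 = 4060 + (28*19)*9 = 4060 + 532*9 = 4060 + 4788 = 8848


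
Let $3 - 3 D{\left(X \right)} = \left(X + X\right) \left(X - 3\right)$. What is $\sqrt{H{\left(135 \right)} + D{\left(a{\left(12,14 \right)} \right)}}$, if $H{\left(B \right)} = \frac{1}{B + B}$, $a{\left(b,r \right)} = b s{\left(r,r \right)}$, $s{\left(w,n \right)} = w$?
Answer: $\frac{i \sqrt{149679870}}{90} \approx 135.94 i$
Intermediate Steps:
$a{\left(b,r \right)} = b r$
$H{\left(B \right)} = \frac{1}{2 B}$
$D{\left(X \right)} = 1 - \frac{2 X \left(-3 + X\right)}{3}$ ($D{\left(X \right)} = 1 - \frac{\left(X + X\right) \left(X - 3\right)}{3} = 1 - \frac{2 X \left(-3 + X\right)}{3}$)
$\sqrt{H{\left(135 \right)} + D{\left(a{\left(12,14 \right)} \right)}} = \sqrt{\frac{1}{2 \cdot 135} + \left(1 + 2 \cdot 12 \cdot 14 - \frac{2 \left(12 \cdot 14\right)^{2}}{3}\right)} = \sqrt{\frac{1}{2} \cdot \frac{1}{135} + \left(1 + 2 \cdot 168 - \frac{2 \cdot 168^{2}}{3}\right)} = \sqrt{\frac{1}{270} + \left(1 + 336 - 18816\right)} = \sqrt{\frac{1}{270} - 18479} = \sqrt{- \frac{4989329}{270}} = \frac{i \sqrt{149679870}}{90}$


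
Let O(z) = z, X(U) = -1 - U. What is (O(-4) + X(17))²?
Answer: 484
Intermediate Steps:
(O(-4) + X(17))² = (-4 + (-1 - 1*17))² = (-4 + (-1 - 17))² = (-4 - 18)² = (-22)² = 484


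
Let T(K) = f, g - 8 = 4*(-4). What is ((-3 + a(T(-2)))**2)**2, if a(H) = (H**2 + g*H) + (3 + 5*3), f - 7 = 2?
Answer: 331776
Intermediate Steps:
f = 9 (f = 7 + 2 = 9)
g = -8 (g = 8 + 4*(-4) = 8 - 16 = -8)
T(K) = 9
a(H) = 18 + H**2 - 8*H (a(H) = (H**2 - 8*H) + (3 + 5*3) = (H**2 - 8*H) + (3 + 15) = (H**2 - 8*H) + 18 = 18 + H**2 - 8*H)
((-3 + a(T(-2)))**2)**2 = ((-3 + (18 + 9**2 - 8*9))**2)**2 = ((-3 + (18 + 81 - 72))**2)**2 = ((-3 + 27)**2)**2 = (24**2)**2 = 576**2 = 331776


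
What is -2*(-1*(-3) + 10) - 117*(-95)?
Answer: 11089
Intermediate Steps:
-2*(-1*(-3) + 10) - 117*(-95) = -2*(3 + 10) + 11115 = -2*13 + 11115 = -26 + 11115 = 11089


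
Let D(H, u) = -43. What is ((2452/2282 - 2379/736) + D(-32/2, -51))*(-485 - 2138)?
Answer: 99470641433/839776 ≈ 1.1845e+5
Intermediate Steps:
((2452/2282 - 2379/736) + D(-32/2, -51))*(-485 - 2138) = ((2452/2282 - 2379/736) - 43)*(-485 - 2138) = ((2452*(1/2282) - 2379*1/736) - 43)*(-2623) = ((1226/1141 - 2379/736) - 43)*(-2623) = (-1812103/839776 - 43)*(-2623) = -37922471/839776*(-2623) = 99470641433/839776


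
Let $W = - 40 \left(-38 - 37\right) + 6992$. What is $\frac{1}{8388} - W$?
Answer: $- \frac{83812895}{8388} \approx -9992.0$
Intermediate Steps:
$W = 9992$ ($W = \left(-40\right) \left(-75\right) + 6992 = 3000 + 6992 = 9992$)
$\frac{1}{8388} - W = \frac{1}{8388} - 9992 = - \frac{83812895}{8388}$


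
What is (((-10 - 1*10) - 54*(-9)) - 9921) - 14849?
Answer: -24304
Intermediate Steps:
(((-10 - 1*10) - 54*(-9)) - 9921) - 14849 = (((-10 - 10) + 486) - 9921) - 14849 = ((-20 + 486) - 9921) - 14849 = (466 - 9921) - 14849 = -9455 - 14849 = -24304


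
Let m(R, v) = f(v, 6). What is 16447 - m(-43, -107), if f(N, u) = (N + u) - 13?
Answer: 16561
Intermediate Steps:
f(N, u) = -13 + N + u
m(R, v) = -7 + v (m(R, v) = -13 + v + 6 = -7 + v)
16447 - m(-43, -107) = 16447 - (-7 - 107) = 16447 - 1*(-114) = 16447 + 114 = 16561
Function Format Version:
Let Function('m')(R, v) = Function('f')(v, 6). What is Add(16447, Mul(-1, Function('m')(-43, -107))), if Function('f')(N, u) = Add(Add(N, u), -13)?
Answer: 16561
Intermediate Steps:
Function('f')(N, u) = Add(-13, N, u)
Function('m')(R, v) = Add(-7, v) (Function('m')(R, v) = Add(-13, v, 6) = Add(-7, v))
Add(16447, Mul(-1, Function('m')(-43, -107))) = Add(16447, Mul(-1, Add(-7, -107))) = Add(16447, Mul(-1, -114)) = Add(16447, 114) = 16561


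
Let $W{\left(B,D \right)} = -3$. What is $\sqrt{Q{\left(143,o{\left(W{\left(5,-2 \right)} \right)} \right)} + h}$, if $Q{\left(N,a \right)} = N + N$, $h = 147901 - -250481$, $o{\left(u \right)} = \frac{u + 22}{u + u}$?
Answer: $2 \sqrt{99667} \approx 631.4$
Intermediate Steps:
$o{\left(u \right)} = \frac{22 + u}{2 u}$
$h = 398382$ ($h = 147901 + 250481 = 398382$)
$Q{\left(N,a \right)} = 2 N$
$\sqrt{Q{\left(143,o{\left(W{\left(5,-2 \right)} \right)} \right)} + h} = \sqrt{2 \cdot 143 + 398382} = \sqrt{286 + 398382} = \sqrt{398668} = 2 \sqrt{99667}$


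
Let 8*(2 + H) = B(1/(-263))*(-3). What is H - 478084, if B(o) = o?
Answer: -1005892941/2104 ≈ -4.7809e+5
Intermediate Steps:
H = -4205/2104 (H = -2 + (-3/(-263))/8 = -2 + (-1/263*(-3))/8 = -2 + (1/8)*(3/263) = -2 + 3/2104 = -4205/2104 ≈ -1.9986)
H - 478084 = -4205/2104 - 478084 = -1005892941/2104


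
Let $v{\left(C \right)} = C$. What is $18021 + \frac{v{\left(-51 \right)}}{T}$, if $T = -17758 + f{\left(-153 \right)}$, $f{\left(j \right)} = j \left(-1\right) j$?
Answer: $\frac{741870558}{41167} \approx 18021.0$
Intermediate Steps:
$f{\left(j \right)} = - j^{2}$ ($f{\left(j \right)} = - j j = - j^{2}$)
$T = -41167$ ($T = -17758 - \left(-153\right)^{2} = -17758 - 23409 = -41167$)
$18021 + \frac{v{\left(-51 \right)}}{T} = 18021 - \frac{51}{-41167} = 18021 - - \frac{51}{41167} = 18021 + \frac{51}{41167} = \frac{741870558}{41167}$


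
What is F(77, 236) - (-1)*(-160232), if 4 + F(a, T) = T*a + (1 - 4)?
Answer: -142067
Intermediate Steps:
F(a, T) = -7 + T*a (F(a, T) = -4 + (T*a + (1 - 4)) = -4 + (T*a - 3) = -4 + (-3 + T*a) = -7 + T*a)
F(77, 236) - (-1)*(-160232) = (-7 + 236*77) - (-1)*(-160232) = (-7 + 18172) - 1*160232 = 18165 - 160232 = -142067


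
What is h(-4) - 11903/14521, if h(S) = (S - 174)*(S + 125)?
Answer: -312765201/14521 ≈ -21539.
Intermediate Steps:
h(S) = (-174 + S)*(125 + S)
h(-4) - 11903/14521 = (-21750 + (-4)**2 - 49*(-4)) - 11903/14521 = (-21750 + 16 + 196) - 11903/14521 = -21538 - 1*11903/14521 = -21538 - 11903/14521 = -312765201/14521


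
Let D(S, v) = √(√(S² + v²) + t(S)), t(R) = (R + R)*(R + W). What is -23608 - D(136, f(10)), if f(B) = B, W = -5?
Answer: -23608 - √(35632 + 2*√4649) ≈ -23797.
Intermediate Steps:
t(R) = 2*R*(-5 + R) (t(R) = (R + R)*(R - 5) = (2*R)*(-5 + R) = 2*R*(-5 + R))
D(S, v) = √(√(S² + v²) + 2*S*(-5 + S))
-23608 - D(136, f(10)) = -23608 - √(√(136² + 10²) + 2*136*(-5 + 136)) = -23608 - √(√(18496 + 100) + 2*136*131) = -23608 - √(√18596 + 35632) = -23608 - √(2*√4649 + 35632) = -23608 - √(35632 + 2*√4649)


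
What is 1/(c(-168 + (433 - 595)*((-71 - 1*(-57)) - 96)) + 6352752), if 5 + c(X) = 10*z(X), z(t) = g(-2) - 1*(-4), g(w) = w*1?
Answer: 1/6352767 ≈ 1.5741e-7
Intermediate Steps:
g(w) = w
z(t) = 2 (z(t) = -2 - 1*(-4) = -2 + 4 = 2)
c(X) = 15 (c(X) = -5 + 10*2 = -5 + 20 = 15)
1/(c(-168 + (433 - 595)*((-71 - 1*(-57)) - 96)) + 6352752) = 1/(15 + 6352752) = 1/6352767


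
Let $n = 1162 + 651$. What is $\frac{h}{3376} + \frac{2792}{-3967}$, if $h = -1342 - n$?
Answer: $- \frac{21941677}{13392592} \approx -1.6383$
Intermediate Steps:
$n = 1813$
$h = -3155$ ($h = -1342 - 1813 = -3155$)
$\frac{h}{3376} + \frac{2792}{-3967} = - \frac{3155}{3376} + \frac{2792}{-3967} = \left(-3155\right) \frac{1}{3376} + 2792 \left(- \frac{1}{3967}\right) = - \frac{3155}{3376} - \frac{2792}{3967} = - \frac{21941677}{13392592}$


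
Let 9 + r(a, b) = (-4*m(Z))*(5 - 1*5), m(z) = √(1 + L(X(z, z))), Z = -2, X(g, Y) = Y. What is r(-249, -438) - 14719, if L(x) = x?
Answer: -14728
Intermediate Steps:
m(z) = √(1 + z)
r(a, b) = -9 (r(a, b) = -9 + (-4*√(1 - 2))*(5 - 1*5) = -9 + (-4*I)*(5 - 5) = -9 - 4*I*0 = -9 + 0 = -9)
r(-249, -438) - 14719 = -9 - 14719 = -14728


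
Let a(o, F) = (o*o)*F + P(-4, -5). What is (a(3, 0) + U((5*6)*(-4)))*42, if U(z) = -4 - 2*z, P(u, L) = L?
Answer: 9702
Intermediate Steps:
a(o, F) = -5 + F*o² (a(o, F) = (o*o)*F - 5 = o²*F - 5 = F*o² - 5 = -5 + F*o²)
(a(3, 0) + U((5*6)*(-4)))*42 = ((-5 + 0*3²) + (-4 - 2*5*6*(-4)))*42 = ((-5 + 0*9) + (-4 - 60*(-4)))*42 = ((-5 + 0) + (-4 - 2*(-120)))*42 = (-5 + (-4 + 240))*42 = (-5 + 236)*42 = 231*42 = 9702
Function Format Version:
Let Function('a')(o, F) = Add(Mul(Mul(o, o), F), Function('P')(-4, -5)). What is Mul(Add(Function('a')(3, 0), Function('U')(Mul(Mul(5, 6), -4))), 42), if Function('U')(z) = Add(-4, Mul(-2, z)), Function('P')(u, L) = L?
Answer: 9702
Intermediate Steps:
Function('a')(o, F) = Add(-5, Mul(F, Pow(o, 2))) (Function('a')(o, F) = Add(Mul(Mul(o, o), F), -5) = Add(Mul(Pow(o, 2), F), -5) = Add(Mul(F, Pow(o, 2)), -5) = Add(-5, Mul(F, Pow(o, 2))))
Mul(Add(Function('a')(3, 0), Function('U')(Mul(Mul(5, 6), -4))), 42) = Mul(Add(Add(-5, Mul(0, Pow(3, 2))), Add(-4, Mul(-2, Mul(Mul(5, 6), -4)))), 42) = Mul(Add(Add(-5, Mul(0, 9)), Add(-4, Mul(-2, Mul(30, -4)))), 42) = Mul(Add(Add(-5, 0), Add(-4, Mul(-2, -120))), 42) = Mul(Add(-5, Add(-4, 240)), 42) = Mul(Add(-5, 236), 42) = Mul(231, 42) = 9702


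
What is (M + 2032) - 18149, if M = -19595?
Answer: -35712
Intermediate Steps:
(M + 2032) - 18149 = (-19595 + 2032) - 18149 = -17563 - 18149 = -35712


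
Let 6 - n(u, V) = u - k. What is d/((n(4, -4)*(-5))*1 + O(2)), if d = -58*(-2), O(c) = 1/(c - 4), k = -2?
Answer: -232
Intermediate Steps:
n(u, V) = 4 - u (n(u, V) = 6 - (u - 1*(-2)) = 6 - (u + 2) = 6 - (2 + u) = 6 + (-2 - u) = 4 - u)
O(c) = 1/(-4 + c)
d = 116
d/((n(4, -4)*(-5))*1 + O(2)) = 116/(((4 - 1*4)*(-5))*1 + 1/(-4 + 2)) = 116/(((4 - 4)*(-5))*1 + 1/(-2)) = 116/((0*(-5))*1 - ½) = 116/(0*1 - ½) = 116/(0 - ½) = 116/(-½) = -2*116 = -232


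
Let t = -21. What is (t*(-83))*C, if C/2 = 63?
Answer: 219618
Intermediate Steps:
C = 126 (C = 2*63 = 126)
(t*(-83))*C = -21*(-83)*126 = 1743*126 = 219618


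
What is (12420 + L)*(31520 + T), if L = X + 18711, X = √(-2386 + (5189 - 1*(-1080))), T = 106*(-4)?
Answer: 968049576 + 31096*√3883 ≈ 9.6999e+8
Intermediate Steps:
T = -424
X = √3883 (X = √(-2386 + (5189 + 1080)) = √(-2386 + 6269) = √3883 ≈ 62.314)
L = 18711 + √3883 (L = √3883 + 18711 = 18711 + √3883 ≈ 18773.)
(12420 + L)*(31520 + T) = (12420 + (18711 + √3883))*(31520 - 424) = (31131 + √3883)*31096 = 968049576 + 31096*√3883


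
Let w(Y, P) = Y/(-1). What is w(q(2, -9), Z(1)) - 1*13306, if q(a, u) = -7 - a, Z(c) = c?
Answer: -13297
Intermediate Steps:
w(Y, P) = -Y (w(Y, P) = Y*(-1) = -Y)
w(q(2, -9), Z(1)) - 1*13306 = -(-7 - 1*2) - 1*13306 = -(-7 - 2) - 13306 = -1*(-9) - 13306 = 9 - 13306 = -13297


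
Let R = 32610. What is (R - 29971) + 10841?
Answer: 13480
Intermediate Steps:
(R - 29971) + 10841 = (32610 - 29971) + 10841 = 2639 + 10841 = 13480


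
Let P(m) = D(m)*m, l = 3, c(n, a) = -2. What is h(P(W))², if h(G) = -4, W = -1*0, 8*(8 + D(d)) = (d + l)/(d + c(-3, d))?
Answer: 16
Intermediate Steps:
D(d) = -8 + (3 + d)/(8*(-2 + d)) (D(d) = -8 + ((d + 3)/(d - 2))/8 = -8 + ((3 + d)/(-2 + d))/8 = -8 + (3 + d)/(8*(-2 + d)))
W = 0
P(m) = m*(131 - 63*m)/(8*(-2 + m)) (P(m) = ((131 - 63*m)/(8*(-2 + m)))*m = m*(131 - 63*m)/(8*(-2 + m)))
h(P(W))² = (-4)² = 16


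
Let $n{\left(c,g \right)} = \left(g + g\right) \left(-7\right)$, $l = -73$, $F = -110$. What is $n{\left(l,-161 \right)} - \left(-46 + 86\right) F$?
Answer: $6654$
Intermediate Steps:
$n{\left(c,g \right)} = - 14 g$ ($n{\left(c,g \right)} = 2 g \left(-7\right) = - 14 g$)
$n{\left(l,-161 \right)} - \left(-46 + 86\right) F = \left(-14\right) \left(-161\right) - \left(-46 + 86\right) \left(-110\right) = 2254 - 40 \left(-110\right) = 2254 - -4400 = 2254 + 4400 = 6654$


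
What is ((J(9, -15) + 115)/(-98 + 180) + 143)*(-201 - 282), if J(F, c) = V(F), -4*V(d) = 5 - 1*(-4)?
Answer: -557865/8 ≈ -69733.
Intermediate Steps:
V(d) = -9/4 (V(d) = -(5 - 1*(-4))/4 = -(5 + 4)/4 = -¼*9 = -9/4)
J(F, c) = -9/4
((J(9, -15) + 115)/(-98 + 180) + 143)*(-201 - 282) = ((-9/4 + 115)/(-98 + 180) + 143)*(-201 - 282) = ((451/4)/82 + 143)*(-483) = ((451/4)*(1/82) + 143)*(-483) = (11/8 + 143)*(-483) = (1155/8)*(-483) = -557865/8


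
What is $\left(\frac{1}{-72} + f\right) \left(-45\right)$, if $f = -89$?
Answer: $\frac{32045}{8} \approx 4005.6$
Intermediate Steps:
$\left(\frac{1}{-72} + f\right) \left(-45\right) = \left(\frac{1}{-72} - 89\right) \left(-45\right) = \left(- \frac{1}{72} - 89\right) \left(-45\right) = \left(- \frac{6409}{72}\right) \left(-45\right) = \frac{32045}{8}$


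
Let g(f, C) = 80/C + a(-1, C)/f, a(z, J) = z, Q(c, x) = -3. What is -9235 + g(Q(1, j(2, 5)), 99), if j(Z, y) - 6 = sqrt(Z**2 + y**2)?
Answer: -914152/99 ≈ -9233.9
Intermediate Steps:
j(Z, y) = 6 + sqrt(Z**2 + y**2)
g(f, C) = -1/f + 80/C (g(f, C) = 80/C - 1/f = -1/f + 80/C)
-9235 + g(Q(1, j(2, 5)), 99) = -9235 + (-1/(-3) + 80/99) = -9235 + (-1*(-1/3) + 80*(1/99)) = -9235 + (1/3 + 80/99) = -9235 + 113/99 = -914152/99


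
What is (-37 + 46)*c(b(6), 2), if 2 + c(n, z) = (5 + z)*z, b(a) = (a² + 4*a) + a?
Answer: 108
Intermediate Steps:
b(a) = a² + 5*a
c(n, z) = -2 + z*(5 + z) (c(n, z) = -2 + (5 + z)*z = -2 + z*(5 + z))
(-37 + 46)*c(b(6), 2) = (-37 + 46)*(-2 + 2² + 5*2) = 9*(-2 + 4 + 10) = 9*12 = 108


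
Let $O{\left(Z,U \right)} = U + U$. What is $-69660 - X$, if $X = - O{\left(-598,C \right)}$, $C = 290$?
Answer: $-69080$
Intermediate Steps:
$O{\left(Z,U \right)} = 2 U$
$X = -580$ ($X = - 2 \cdot 290 = \left(-1\right) 580 = -580$)
$-69660 - X = -69660 - -580 = -69660 + 580 = -69080$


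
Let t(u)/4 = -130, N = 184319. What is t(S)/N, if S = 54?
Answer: -520/184319 ≈ -0.0028212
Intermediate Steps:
t(u) = -520 (t(u) = 4*(-130) = -520)
t(S)/N = -520/184319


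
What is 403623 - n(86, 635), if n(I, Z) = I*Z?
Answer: 349013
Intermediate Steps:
403623 - n(86, 635) = 403623 - 86*635 = 403623 - 1*54610 = 403623 - 54610 = 349013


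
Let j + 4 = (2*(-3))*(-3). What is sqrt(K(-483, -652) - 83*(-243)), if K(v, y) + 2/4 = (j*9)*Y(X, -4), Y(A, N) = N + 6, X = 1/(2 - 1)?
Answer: sqrt(81682)/2 ≈ 142.90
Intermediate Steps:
X = 1 (X = 1/1 = 1)
Y(A, N) = 6 + N
j = 14 (j = -4 + (2*(-3))*(-3) = -4 - 6*(-3) = -4 + 18 = 14)
K(v, y) = 503/2 (K(v, y) = -1/2 + (14*9)*(6 - 4) = -1/2 + 126*2 = -1/2 + 252 = 503/2)
sqrt(K(-483, -652) - 83*(-243)) = sqrt(503/2 - 83*(-243)) = sqrt(503/2 + 20169) = sqrt(40841/2) = sqrt(81682)/2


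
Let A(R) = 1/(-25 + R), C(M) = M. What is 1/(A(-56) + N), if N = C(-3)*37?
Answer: -81/8992 ≈ -0.0090080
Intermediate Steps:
N = -111 (N = -3*37 = -111)
1/(A(-56) + N) = 1/(1/(-25 - 56) - 111) = 1/(1/(-81) - 111) = 1/(-1/81 - 111) = 1/(-8992/81) = -81/8992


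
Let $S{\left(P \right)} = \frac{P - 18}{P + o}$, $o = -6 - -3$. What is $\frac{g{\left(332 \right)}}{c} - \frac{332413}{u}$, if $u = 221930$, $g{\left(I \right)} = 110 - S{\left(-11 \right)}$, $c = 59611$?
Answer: $- \frac{69270315643}{46303142305} \approx -1.496$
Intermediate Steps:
$o = -3$ ($o = -6 + 3 = -3$)
$S{\left(P \right)} = \frac{-18 + P}{-3 + P}$ ($S{\left(P \right)} = \frac{P - 18}{P - 3} = \frac{-18 + P}{-3 + P}$)
$g{\left(I \right)} = \frac{1511}{14}$ ($g{\left(I \right)} = 110 - \frac{-18 - 11}{-3 - 11} = 110 - \frac{1}{-14} \left(-29\right) = 110 - \left(- \frac{1}{14}\right) \left(-29\right) = 110 - \frac{29}{14} = \frac{1511}{14}$)
$\frac{g{\left(332 \right)}}{c} - \frac{332413}{u} = \frac{1511}{14 \cdot 59611} - \frac{332413}{221930} = \frac{1511}{14} \cdot \frac{1}{59611} - \frac{332413}{221930} = \frac{1511}{834554} - \frac{332413}{221930} = - \frac{69270315643}{46303142305}$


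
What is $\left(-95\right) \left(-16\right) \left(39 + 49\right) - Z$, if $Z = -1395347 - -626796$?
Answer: $902311$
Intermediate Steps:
$Z = -768551$ ($Z = -1395347 + 626796 = -768551$)
$\left(-95\right) \left(-16\right) \left(39 + 49\right) - Z = \left(-95\right) \left(-16\right) \left(39 + 49\right) - -768551 = 1520 \cdot 88 + 768551 = 133760 + 768551 = 902311$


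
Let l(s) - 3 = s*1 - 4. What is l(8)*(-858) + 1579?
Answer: -4427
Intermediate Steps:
l(s) = -1 + s (l(s) = 3 + (s*1 - 4) = 3 + (s - 4) = 3 + (-4 + s) = -1 + s)
l(8)*(-858) + 1579 = (-1 + 8)*(-858) + 1579 = 7*(-858) + 1579 = -6006 + 1579 = -4427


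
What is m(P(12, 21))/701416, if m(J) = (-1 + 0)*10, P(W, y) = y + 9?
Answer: -5/350708 ≈ -1.4257e-5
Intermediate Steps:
P(W, y) = 9 + y
m(J) = -10 (m(J) = -1*10 = -10)
m(P(12, 21))/701416 = -10/701416 = -10*1/701416 = -5/350708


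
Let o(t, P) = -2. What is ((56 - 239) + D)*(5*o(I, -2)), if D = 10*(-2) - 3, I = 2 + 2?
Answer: 2060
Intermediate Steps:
I = 4
D = -23 (D = -20 - 3 = -23)
((56 - 239) + D)*(5*o(I, -2)) = ((56 - 239) - 23)*(5*(-2)) = (-183 - 23)*(-10) = -206*(-10) = 2060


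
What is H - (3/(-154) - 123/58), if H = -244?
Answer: -540073/2233 ≈ -241.86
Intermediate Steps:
H - (3/(-154) - 123/58) = -244 - (3/(-154) - 123/58) = -244 - (3*(-1/154) - 123*1/58) = -244 - (-3/154 - 123/58) = -244 - 1*(-4779/2233) = -244 + 4779/2233 = -540073/2233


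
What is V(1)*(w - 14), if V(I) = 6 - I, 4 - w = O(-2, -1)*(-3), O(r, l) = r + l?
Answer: -95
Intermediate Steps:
O(r, l) = l + r
w = -5 (w = 4 - (-1 - 2)*(-3) = 4 - (-3)*(-3) = 4 - 1*9 = 4 - 9 = -5)
V(1)*(w - 14) = (6 - 1*1)*(-5 - 14) = (6 - 1)*(-19) = 5*(-19) = -95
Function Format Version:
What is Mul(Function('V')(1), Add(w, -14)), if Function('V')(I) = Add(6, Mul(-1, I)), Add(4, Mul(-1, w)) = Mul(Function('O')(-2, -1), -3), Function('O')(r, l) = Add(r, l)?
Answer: -95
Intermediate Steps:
Function('O')(r, l) = Add(l, r)
w = -5 (w = Add(4, Mul(-1, Mul(Add(-1, -2), -3))) = Add(4, Mul(-1, Mul(-3, -3))) = Add(4, Mul(-1, 9)) = Add(4, -9) = -5)
Mul(Function('V')(1), Add(w, -14)) = Mul(Add(6, Mul(-1, 1)), Add(-5, -14)) = Mul(Add(6, -1), -19) = Mul(5, -19) = -95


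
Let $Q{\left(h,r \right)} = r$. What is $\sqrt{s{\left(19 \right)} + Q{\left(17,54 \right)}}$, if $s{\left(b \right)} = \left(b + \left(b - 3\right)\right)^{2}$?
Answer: $\sqrt{1279} \approx 35.763$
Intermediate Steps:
$s{\left(b \right)} = \left(-3 + 2 b\right)^{2}$ ($s{\left(b \right)} = \left(b + \left(b - 3\right)\right)^{2} = \left(b + \left(-3 + b\right)\right)^{2} = \left(-3 + 2 b\right)^{2}$)
$\sqrt{s{\left(19 \right)} + Q{\left(17,54 \right)}} = \sqrt{\left(-3 + 2 \cdot 19\right)^{2} + 54} = \sqrt{\left(-3 + 38\right)^{2} + 54} = \sqrt{35^{2} + 54} = \sqrt{1225 + 54} = \sqrt{1279}$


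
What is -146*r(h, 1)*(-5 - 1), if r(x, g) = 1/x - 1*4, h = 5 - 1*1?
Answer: -3285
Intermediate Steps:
h = 4 (h = 5 - 1 = 4)
r(x, g) = -4 + 1/x (r(x, g) = 1/x - 4 = -4 + 1/x)
-146*r(h, 1)*(-5 - 1) = -146*(-4 + 1/4)*(-5 - 1) = -146*(-4 + ¼)*(-6) = -(-1095)*(-6)/2 = -146*45/2 = -3285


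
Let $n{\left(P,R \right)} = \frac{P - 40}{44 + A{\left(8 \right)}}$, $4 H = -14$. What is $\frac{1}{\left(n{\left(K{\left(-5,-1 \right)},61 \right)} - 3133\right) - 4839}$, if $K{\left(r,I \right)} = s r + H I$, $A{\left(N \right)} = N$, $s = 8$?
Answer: $- \frac{104}{829241} \approx -0.00012542$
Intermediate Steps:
$H = - \frac{7}{2}$ ($H = \frac{1}{4} \left(-14\right) = - \frac{7}{2} \approx -3.5$)
$K{\left(r,I \right)} = 8 r - \frac{7 I}{2}$
$n{\left(P,R \right)} = - \frac{10}{13} + \frac{P}{52}$ ($n{\left(P,R \right)} = \frac{P - 40}{44 + 8} = \frac{-40 + P}{52} = \left(-40 + P\right) \frac{1}{52} = - \frac{10}{13} + \frac{P}{52}$)
$\frac{1}{\left(n{\left(K{\left(-5,-1 \right)},61 \right)} - 3133\right) - 4839} = \frac{1}{\left(\left(- \frac{10}{13} + \frac{8 \left(-5\right) - - \frac{7}{2}}{52}\right) - 3133\right) - 4839} = \frac{1}{\left(\left(- \frac{10}{13} + \frac{-40 + \frac{7}{2}}{52}\right) - 3133\right) - 4839} = \frac{1}{\left(\left(- \frac{10}{13} + \frac{1}{52} \left(- \frac{73}{2}\right)\right) - 3133\right) - 4839} = \frac{1}{\left(\left(- \frac{10}{13} - \frac{73}{104}\right) - 3133\right) - 4839} = \frac{1}{\left(- \frac{153}{104} - 3133\right) - 4839} = \frac{1}{- \frac{325985}{104} - 4839} = \frac{1}{- \frac{829241}{104}} = - \frac{104}{829241}$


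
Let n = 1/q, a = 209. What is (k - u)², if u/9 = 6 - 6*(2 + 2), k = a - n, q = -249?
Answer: 8534064400/62001 ≈ 1.3764e+5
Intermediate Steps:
n = -1/249 (n = 1/(-249) = -1/249 ≈ -0.0040161)
k = 52042/249 (k = 209 - 1*(-1/249) = 209 + 1/249 = 52042/249 ≈ 209.00)
u = -162 (u = 9*(6 - 6*(2 + 2)) = 9*(6 - 6*4) = 9*(6 - 24) = 9*(-18) = -162)
(k - u)² = (52042/249 - 1*(-162))² = (52042/249 + 162)² = (92380/249)² = 8534064400/62001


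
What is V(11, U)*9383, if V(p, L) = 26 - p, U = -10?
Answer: 140745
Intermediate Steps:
V(11, U)*9383 = (26 - 1*11)*9383 = (26 - 11)*9383 = 15*9383 = 140745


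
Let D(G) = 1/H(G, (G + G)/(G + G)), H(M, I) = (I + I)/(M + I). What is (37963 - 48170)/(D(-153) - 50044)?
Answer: 10207/50120 ≈ 0.20365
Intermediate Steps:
H(M, I) = 2*I/(I + M) (H(M, I) = (2*I)/(I + M) = 2*I/(I + M))
D(G) = 1/2 + G/2 (D(G) = 1/(2*((G + G)/(G + G))/((G + G)/(G + G) + G)) = 1/(2*((2*G)/((2*G)))/((2*G)/((2*G)) + G)) = 1/(2*((2*G)*(1/(2*G)))/((2*G)*(1/(2*G)) + G)) = 1/(2*1/(1 + G)) = 1/(2/(1 + G)) = 1/2 + G/2)
(37963 - 48170)/(D(-153) - 50044) = (37963 - 48170)/((1/2 + (1/2)*(-153)) - 50044) = -10207/((1/2 - 153/2) - 50044) = -10207/(-76 - 50044) = -10207/(-50120) = -10207*(-1/50120) = 10207/50120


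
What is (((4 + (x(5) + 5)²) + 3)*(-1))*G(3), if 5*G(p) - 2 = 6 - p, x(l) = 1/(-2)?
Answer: -109/4 ≈ -27.250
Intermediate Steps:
x(l) = -½
G(p) = 8/5 - p/5 (G(p) = ⅖ + (6 - p)/5 = ⅖ + (6/5 - p/5) = 8/5 - p/5)
(((4 + (x(5) + 5)²) + 3)*(-1))*G(3) = (((4 + (-½ + 5)²) + 3)*(-1))*(8/5 - ⅕*3) = (((4 + (9/2)²) + 3)*(-1))*(8/5 - ⅗) = (((4 + 81/4) + 3)*(-1))*1 = ((97/4 + 3)*(-1))*1 = ((109/4)*(-1))*1 = -109/4*1 = -109/4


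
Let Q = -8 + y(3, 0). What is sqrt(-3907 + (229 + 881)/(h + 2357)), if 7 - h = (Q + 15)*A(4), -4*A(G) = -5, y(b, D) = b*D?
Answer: I*sqrt(346724897347)/9421 ≈ 62.502*I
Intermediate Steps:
y(b, D) = D*b
A(G) = 5/4 (A(G) = -1/4*(-5) = 5/4)
Q = -8 (Q = -8 + 0*3 = -8 + 0 = -8)
h = -7/4 (h = 7 - (-8 + 15)*5/4 = 7 - 7*5/4 = 7 - 1*35/4 = 7 - 35/4 = -7/4 ≈ -1.7500)
sqrt(-3907 + (229 + 881)/(h + 2357)) = sqrt(-3907 + (229 + 881)/(-7/4 + 2357)) = sqrt(-3907 + 1110/(9421/4)) = sqrt(-3907 + 1110*(4/9421)) = sqrt(-3907 + 4440/9421) = sqrt(-36803407/9421) = I*sqrt(346724897347)/9421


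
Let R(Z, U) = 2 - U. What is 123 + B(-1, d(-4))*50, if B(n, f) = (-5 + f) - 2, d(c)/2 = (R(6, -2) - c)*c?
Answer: -3427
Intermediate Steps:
d(c) = 2*c*(4 - c) (d(c) = 2*(((2 - 1*(-2)) - c)*c) = 2*(((2 + 2) - c)*c) = 2*((4 - c)*c) = 2*(c*(4 - c)) = 2*c*(4 - c))
B(n, f) = -7 + f
123 + B(-1, d(-4))*50 = 123 + (-7 + 2*(-4)*(4 - 1*(-4)))*50 = 123 + (-7 + 2*(-4)*(4 + 4))*50 = 123 + (-7 + 2*(-4)*8)*50 = 123 + (-7 - 64)*50 = 123 - 71*50 = 123 - 3550 = -3427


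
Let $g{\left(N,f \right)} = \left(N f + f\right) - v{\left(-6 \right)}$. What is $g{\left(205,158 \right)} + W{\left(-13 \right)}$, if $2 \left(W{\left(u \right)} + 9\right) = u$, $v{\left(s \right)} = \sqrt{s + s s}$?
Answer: $\frac{65065}{2} - \sqrt{30} \approx 32527.0$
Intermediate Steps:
$v{\left(s \right)} = \sqrt{s + s^{2}}$
$W{\left(u \right)} = -9 + \frac{u}{2}$
$g{\left(N,f \right)} = f - \sqrt{30} + N f$ ($g{\left(N,f \right)} = \left(N f + f\right) - \sqrt{- 6 \left(1 - 6\right)} = \left(f + N f\right) - \sqrt{\left(-6\right) \left(-5\right)} = \left(f + N f\right) - \sqrt{30} = f - \sqrt{30} + N f$)
$g{\left(205,158 \right)} + W{\left(-13 \right)} = \left(158 - \sqrt{30} + 205 \cdot 158\right) + \left(-9 + \frac{1}{2} \left(-13\right)\right) = \left(158 - \sqrt{30} + 32390\right) - \frac{31}{2} = \left(32548 - \sqrt{30}\right) - \frac{31}{2} = \frac{65065}{2} - \sqrt{30}$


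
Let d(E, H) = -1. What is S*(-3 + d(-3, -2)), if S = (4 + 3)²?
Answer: -196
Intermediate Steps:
S = 49 (S = 7² = 49)
S*(-3 + d(-3, -2)) = 49*(-3 - 1) = 49*(-4) = -196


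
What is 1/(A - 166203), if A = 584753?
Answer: 1/418550 ≈ 2.3892e-6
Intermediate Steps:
1/(A - 166203) = 1/(584753 - 166203) = 1/418550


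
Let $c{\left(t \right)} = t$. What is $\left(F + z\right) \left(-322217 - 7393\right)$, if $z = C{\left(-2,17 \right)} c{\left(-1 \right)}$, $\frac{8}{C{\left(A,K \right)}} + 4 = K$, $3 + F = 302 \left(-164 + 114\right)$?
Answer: $\frac{64717934670}{13} \approx 4.9783 \cdot 10^{9}$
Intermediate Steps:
$F = -15103$ ($F = -3 + 302 \left(-164 + 114\right) = -3 + 302 \left(-50\right) = -3 - 15100 = -15103$)
$C{\left(A,K \right)} = \frac{8}{-4 + K}$
$z = - \frac{8}{13}$ ($z = \frac{8}{-4 + 17} \left(-1\right) = \frac{8}{13} \left(-1\right) = - \frac{8}{13} \approx -0.61539$)
$\left(F + z\right) \left(-322217 - 7393\right) = \left(-15103 - \frac{8}{13}\right) \left(-322217 - 7393\right) = - \frac{196347 \left(-322217 - 7393\right)}{13} = \left(- \frac{196347}{13}\right) \left(-329610\right) = \frac{64717934670}{13}$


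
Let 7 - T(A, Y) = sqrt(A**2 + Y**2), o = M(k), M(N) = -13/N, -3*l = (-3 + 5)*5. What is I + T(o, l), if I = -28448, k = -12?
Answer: -28441 - sqrt(1769)/12 ≈ -28445.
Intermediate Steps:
l = -10/3 (l = -(-3 + 5)*5/3 = -2*5/3 = -1/3*10 = -10/3 ≈ -3.3333)
o = 13/12 (o = -13/(-12) = -13*(-1/12) = 13/12 ≈ 1.0833)
T(A, Y) = 7 - sqrt(A**2 + Y**2)
I + T(o, l) = -28448 + (7 - sqrt((13/12)**2 + (-10/3)**2)) = -28448 + (7 - sqrt(169/144 + 100/9)) = -28448 + (7 - sqrt(1769/144)) = -28448 + (7 - sqrt(1769)/12) = -28441 - sqrt(1769)/12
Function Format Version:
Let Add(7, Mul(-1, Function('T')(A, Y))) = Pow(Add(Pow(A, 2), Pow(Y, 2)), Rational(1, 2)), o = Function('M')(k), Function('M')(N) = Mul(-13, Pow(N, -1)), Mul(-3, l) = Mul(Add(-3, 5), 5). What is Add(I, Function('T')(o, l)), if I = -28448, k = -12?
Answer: Add(-28441, Mul(Rational(-1, 12), Pow(1769, Rational(1, 2)))) ≈ -28445.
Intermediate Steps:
l = Rational(-10, 3) (l = Mul(Rational(-1, 3), Mul(Add(-3, 5), 5)) = Mul(Rational(-1, 3), Mul(2, 5)) = Mul(Rational(-1, 3), 10) = Rational(-10, 3) ≈ -3.3333)
o = Rational(13, 12) (o = Mul(-13, Pow(-12, -1)) = Mul(-13, Rational(-1, 12)) = Rational(13, 12) ≈ 1.0833)
Function('T')(A, Y) = Add(7, Mul(-1, Pow(Add(Pow(A, 2), Pow(Y, 2)), Rational(1, 2))))
Add(I, Function('T')(o, l)) = Add(-28448, Add(7, Mul(-1, Pow(Add(Pow(Rational(13, 12), 2), Pow(Rational(-10, 3), 2)), Rational(1, 2))))) = Add(-28448, Add(7, Mul(-1, Pow(Add(Rational(169, 144), Rational(100, 9)), Rational(1, 2))))) = Add(-28448, Add(7, Mul(-1, Pow(Rational(1769, 144), Rational(1, 2))))) = Add(-28448, Add(7, Mul(-1, Mul(Rational(1, 12), Pow(1769, Rational(1, 2)))))) = Add(-28448, Add(7, Mul(Rational(-1, 12), Pow(1769, Rational(1, 2))))) = Add(-28441, Mul(Rational(-1, 12), Pow(1769, Rational(1, 2))))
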